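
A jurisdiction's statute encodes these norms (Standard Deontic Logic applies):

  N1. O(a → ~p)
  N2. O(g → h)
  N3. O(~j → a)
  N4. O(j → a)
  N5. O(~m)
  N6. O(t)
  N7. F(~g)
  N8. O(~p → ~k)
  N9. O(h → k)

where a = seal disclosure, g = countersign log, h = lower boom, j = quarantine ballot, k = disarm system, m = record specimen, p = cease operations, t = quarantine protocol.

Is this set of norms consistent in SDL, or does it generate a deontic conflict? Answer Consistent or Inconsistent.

Inconsistent

By case analysis on ~j: premise 3 gives O(~j → a) and premise 4 gives O(j → a), so O(a) either way.
Applying K to premise 1 (O(a → ~p)) and O(a) yields O(~p).
With premise 8, O(~p → ~k), the K-axiom yields O(~k).
Premise 9, O(h → k), contraposes to O(~k → ~h); with O(~k) we get O(~h).
Premise 2, O(g → h), contraposes to O(~h → ~g); with O(~h) we get O(~g).
Yet premise 7 is F(~g), i.e. O(g).
We now have both O(~g) and O(g) — g is simultaneously obligatory and forbidden, violating the D-axiom.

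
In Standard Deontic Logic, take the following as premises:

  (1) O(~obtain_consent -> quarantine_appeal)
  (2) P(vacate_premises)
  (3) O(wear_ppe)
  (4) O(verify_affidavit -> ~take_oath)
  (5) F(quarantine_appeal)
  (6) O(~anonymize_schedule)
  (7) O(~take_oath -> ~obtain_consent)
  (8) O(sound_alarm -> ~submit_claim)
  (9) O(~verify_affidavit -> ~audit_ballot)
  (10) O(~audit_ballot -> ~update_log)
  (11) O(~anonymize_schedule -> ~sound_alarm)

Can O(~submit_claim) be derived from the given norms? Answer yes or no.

No

Premise 8 is O(sound_alarm -> ~submit_claim), but O(sound_alarm) is not derivable from the premises, so it does not yield O(~submit_claim).
No other premise forces O(~submit_claim). An ideal world satisfying every premise can still have ~submit_claim false, so O(~submit_claim) is not derivable.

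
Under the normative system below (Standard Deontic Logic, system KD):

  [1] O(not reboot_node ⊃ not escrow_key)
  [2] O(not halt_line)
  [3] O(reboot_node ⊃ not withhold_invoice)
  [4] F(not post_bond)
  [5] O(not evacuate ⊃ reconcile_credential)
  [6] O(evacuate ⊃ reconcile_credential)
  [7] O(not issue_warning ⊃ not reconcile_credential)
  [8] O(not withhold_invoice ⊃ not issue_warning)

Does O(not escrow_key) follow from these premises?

Yes

Premises 5 and 6 are O(not evacuate ⊃ reconcile_credential) and O(evacuate ⊃ reconcile_credential); every ideal world satisfies not evacuate or evacuate, so in either case reconcile_credential holds — hence O(reconcile_credential).
The contrapositive of premise 7 (O(not issue_warning ⊃ not reconcile_credential)) is O(reconcile_credential ⊃ issue_warning), and O(reconcile_credential) is already established, so O(issue_warning).
The contrapositive of premise 8 (O(not withhold_invoice ⊃ not issue_warning)) is O(issue_warning ⊃ withhold_invoice), and O(issue_warning) is already established, so O(withhold_invoice).
The contrapositive of premise 3 (O(reboot_node ⊃ not withhold_invoice)) is O(withhold_invoice ⊃ not reboot_node), and O(withhold_invoice) is already established, so O(not reboot_node).
From O(not reboot_node) and premise 1, O(not reboot_node ⊃ not escrow_key), we obtain O(not escrow_key).
Premises 2, 4 do not contribute to this derivation.
So O(not escrow_key) follows.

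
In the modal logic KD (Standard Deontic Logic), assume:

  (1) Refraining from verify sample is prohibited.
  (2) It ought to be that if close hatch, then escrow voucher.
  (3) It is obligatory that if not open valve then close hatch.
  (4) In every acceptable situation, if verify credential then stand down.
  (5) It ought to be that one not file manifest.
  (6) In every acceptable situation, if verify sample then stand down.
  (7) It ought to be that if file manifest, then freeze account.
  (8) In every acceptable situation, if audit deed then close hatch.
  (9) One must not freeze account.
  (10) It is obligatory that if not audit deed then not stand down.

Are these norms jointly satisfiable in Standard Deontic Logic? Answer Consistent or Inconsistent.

Consistent

Premise 7 is O(file_manifest → freeze_account), but O(file_manifest) is not derivable from the premises, so it does not yield O(freeze_account).
So O(freeze_account) is not derivable, and the apparent clash with O(¬freeze_account) does not arise.
A world satisfying every obligation exists (e.g. audit_deed=true, close_hatch=true, escrow_voucher=true, file_manifest=false, freeze_account=false, open_valve=false, stand_down=true, verify_credential=false, verify_sample=true); no atom is both obligatory and forbidden, so the set is consistent.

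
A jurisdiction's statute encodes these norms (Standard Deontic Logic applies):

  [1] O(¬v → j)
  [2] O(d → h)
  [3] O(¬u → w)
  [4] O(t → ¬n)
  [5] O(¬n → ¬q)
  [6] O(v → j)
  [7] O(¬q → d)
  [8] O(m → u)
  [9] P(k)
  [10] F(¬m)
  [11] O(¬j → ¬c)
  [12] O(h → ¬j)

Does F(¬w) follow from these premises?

Premise 3 is O(¬u → w), but O(¬u) is not derivable from the premises, so it does not yield O(w).
No other premise forces O(w). An ideal world satisfying every premise can still have ¬w true, so F(¬w) is not derivable.

No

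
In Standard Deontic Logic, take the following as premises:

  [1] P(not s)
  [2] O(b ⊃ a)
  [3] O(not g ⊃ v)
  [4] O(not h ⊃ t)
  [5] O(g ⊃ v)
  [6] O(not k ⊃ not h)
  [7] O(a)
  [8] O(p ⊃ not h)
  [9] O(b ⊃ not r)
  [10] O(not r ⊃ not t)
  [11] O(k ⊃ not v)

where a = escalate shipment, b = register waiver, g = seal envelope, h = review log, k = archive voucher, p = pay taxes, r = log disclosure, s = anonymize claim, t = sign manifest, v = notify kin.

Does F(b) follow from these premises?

Premises 3 and 5 cover both cases: O(not g ⊃ v) and O(g ⊃ v). Since not g ∨ g is a tautology, O(v) follows.
The contrapositive of premise 11 (O(k ⊃ not v)) is O(v ⊃ not k), and O(v) is already established, so O(not k).
From O(not k) and premise 6, O(not k ⊃ not h), we obtain O(not h).
Premise 4 is O(not h ⊃ t); since O(not h), deontic closure gives O(t).
Premise 10 is O(not r ⊃ not t); contrapositively O(t ⊃ r). Since O(t) holds, K gives O(r).
Premise 9 is O(b ⊃ not r); contrapositively O(r ⊃ not b). Since O(r) holds, K gives O(not b).
Premises 1, 2, 7, 8 do not contribute to this derivation.
So O(not b) holds, i.e. F(b). The claim follows.

Yes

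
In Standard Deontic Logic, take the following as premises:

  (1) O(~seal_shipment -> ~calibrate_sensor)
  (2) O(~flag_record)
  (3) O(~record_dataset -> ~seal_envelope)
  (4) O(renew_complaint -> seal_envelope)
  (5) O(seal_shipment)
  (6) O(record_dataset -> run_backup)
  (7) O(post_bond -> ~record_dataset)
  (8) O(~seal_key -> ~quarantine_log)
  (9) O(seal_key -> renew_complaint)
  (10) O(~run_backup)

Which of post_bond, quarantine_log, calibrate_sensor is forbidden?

From premise 10 we have O(~run_backup).
Premise 6, O(record_dataset -> run_backup), contraposes to O(~run_backup -> ~record_dataset); with O(~run_backup) we get O(~record_dataset).
With premise 3, O(~record_dataset -> ~seal_envelope), the K-axiom yields O(~seal_envelope).
The contrapositive of premise 4 (O(renew_complaint -> seal_envelope)) is O(~seal_envelope -> ~renew_complaint), and O(~seal_envelope) is already established, so O(~renew_complaint).
Premise 9, O(seal_key -> renew_complaint), contraposes to O(~renew_complaint -> ~seal_key); with O(~renew_complaint) we get O(~seal_key).
Premise 8 is O(~seal_key -> ~quarantine_log); since O(~seal_key), deontic closure gives O(~quarantine_log).
So O(~quarantine_log) holds, i.e. quarantine_log is forbidden. None of the other listed options is forbidden under the premises.

quarantine_log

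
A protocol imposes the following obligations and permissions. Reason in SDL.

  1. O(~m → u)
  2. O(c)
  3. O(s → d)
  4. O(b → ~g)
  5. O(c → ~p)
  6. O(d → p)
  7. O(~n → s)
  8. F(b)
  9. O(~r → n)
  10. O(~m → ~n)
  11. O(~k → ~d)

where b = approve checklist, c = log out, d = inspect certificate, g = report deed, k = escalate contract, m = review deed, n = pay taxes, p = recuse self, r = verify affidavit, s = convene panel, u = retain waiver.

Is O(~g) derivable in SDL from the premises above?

No

Premise 4 is O(b → ~g), but O(b) is not derivable from the premises, so it does not yield O(~g).
No other premise forces O(~g). An ideal world satisfying every premise can still have ~g false, so O(~g) is not derivable.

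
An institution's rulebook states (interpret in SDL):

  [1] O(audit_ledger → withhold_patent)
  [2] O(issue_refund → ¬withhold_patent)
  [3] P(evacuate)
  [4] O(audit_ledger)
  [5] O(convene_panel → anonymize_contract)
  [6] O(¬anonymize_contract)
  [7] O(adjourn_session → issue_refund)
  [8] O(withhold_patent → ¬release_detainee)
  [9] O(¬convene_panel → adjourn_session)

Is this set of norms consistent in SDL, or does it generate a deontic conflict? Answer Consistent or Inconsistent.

Inconsistent

Premise 6 states O(¬anonymize_contract) outright.
Premise 5 is O(convene_panel → anonymize_contract); contrapositively O(¬anonymize_contract → ¬convene_panel). Since O(¬anonymize_contract) holds, K gives O(¬convene_panel).
Applying K to premise 9 (O(¬convene_panel → adjourn_session)) and O(¬convene_panel) yields O(adjourn_session).
From O(adjourn_session) and premise 7, O(adjourn_session → issue_refund), we obtain O(issue_refund).
Applying K to premise 2 (O(issue_refund → ¬withhold_patent)) and O(issue_refund) yields O(¬withhold_patent).
The contrapositive of premise 1 (O(audit_ledger → withhold_patent)) is O(¬withhold_patent → ¬audit_ledger), and O(¬withhold_patent) is already established, so O(¬audit_ledger).
However, premise 4 gives O(audit_ledger).
We now have both O(¬audit_ledger) and O(audit_ledger) — audit_ledger is simultaneously obligatory and forbidden, violating the D-axiom.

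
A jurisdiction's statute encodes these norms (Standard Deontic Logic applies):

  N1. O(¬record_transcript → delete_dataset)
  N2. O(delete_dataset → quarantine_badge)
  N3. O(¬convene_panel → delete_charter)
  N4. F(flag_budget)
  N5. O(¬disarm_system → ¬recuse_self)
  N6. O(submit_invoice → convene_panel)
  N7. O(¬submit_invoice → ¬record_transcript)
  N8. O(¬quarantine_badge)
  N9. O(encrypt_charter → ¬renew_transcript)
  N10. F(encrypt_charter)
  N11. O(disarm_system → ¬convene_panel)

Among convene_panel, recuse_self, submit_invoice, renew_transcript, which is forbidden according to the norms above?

Premise 8 gives O(¬quarantine_badge).
Premise 2 is O(delete_dataset → quarantine_badge); contrapositively O(¬quarantine_badge → ¬delete_dataset). Since O(¬quarantine_badge) holds, K gives O(¬delete_dataset).
Premise 1 is O(¬record_transcript → delete_dataset); contrapositively O(¬delete_dataset → record_transcript). Since O(¬delete_dataset) holds, K gives O(record_transcript).
Premise 7, O(¬submit_invoice → ¬record_transcript), contraposes to O(record_transcript → submit_invoice); with O(record_transcript) we get O(submit_invoice).
Applying K to premise 6 (O(submit_invoice → convene_panel)) and O(submit_invoice) yields O(convene_panel).
Premise 11 is O(disarm_system → ¬convene_panel); contrapositively O(convene_panel → ¬disarm_system). Since O(convene_panel) holds, K gives O(¬disarm_system).
Applying K to premise 5 (O(¬disarm_system → ¬recuse_self)) and O(¬disarm_system) yields O(¬recuse_self).
So O(¬recuse_self) holds, i.e. recuse_self is forbidden. None of the other listed options is forbidden under the premises.

recuse_self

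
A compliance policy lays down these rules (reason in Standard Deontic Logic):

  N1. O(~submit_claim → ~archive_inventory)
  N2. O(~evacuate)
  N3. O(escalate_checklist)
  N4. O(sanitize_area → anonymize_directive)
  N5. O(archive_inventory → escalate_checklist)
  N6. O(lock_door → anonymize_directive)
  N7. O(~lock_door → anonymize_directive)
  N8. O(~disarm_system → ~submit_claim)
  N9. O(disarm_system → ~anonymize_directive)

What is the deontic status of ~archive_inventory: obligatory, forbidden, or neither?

Obligatory

By case analysis on ~lock_door: premise 7 gives O(~lock_door → anonymize_directive) and premise 6 gives O(lock_door → anonymize_directive), so O(anonymize_directive) either way.
Premise 9, O(disarm_system → ~anonymize_directive), contraposes to O(anonymize_directive → ~disarm_system); with O(anonymize_directive) we get O(~disarm_system).
Applying K to premise 8 (O(~disarm_system → ~submit_claim)) and O(~disarm_system) yields O(~submit_claim).
Applying K to premise 1 (O(~submit_claim → ~archive_inventory)) and O(~submit_claim) yields O(~archive_inventory).
Premises 2, 3, 4, 5 do not contribute to this derivation.
Hence ~archive_inventory is obligatory.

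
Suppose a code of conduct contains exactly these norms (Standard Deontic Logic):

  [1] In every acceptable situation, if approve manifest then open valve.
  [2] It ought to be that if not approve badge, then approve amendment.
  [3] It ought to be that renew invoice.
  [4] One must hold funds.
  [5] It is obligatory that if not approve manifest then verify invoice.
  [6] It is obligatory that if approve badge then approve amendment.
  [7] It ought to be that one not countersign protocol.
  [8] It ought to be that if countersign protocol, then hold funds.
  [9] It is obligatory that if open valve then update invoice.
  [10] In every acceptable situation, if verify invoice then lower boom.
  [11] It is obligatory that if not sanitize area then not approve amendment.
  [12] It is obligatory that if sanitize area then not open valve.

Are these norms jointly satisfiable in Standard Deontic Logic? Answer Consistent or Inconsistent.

Consistent

Premise 8 is O(countersign_protocol → hold_funds); even if O(hold_funds) held, inferring O(countersign_protocol) would be affirming the consequent — invalid.
So O(countersign_protocol) is not derivable, and the apparent clash with O(¬countersign_protocol) does not arise.
A world satisfying every obligation exists (e.g. approve_amendment=true, approve_badge=false, approve_manifest=false, countersign_protocol=false, hold_funds=true, lower_boom=true, open_valve=false, renew_invoice=true, sanitize_area=true, update_invoice=false, verify_invoice=true); no atom is both obligatory and forbidden, so the set is consistent.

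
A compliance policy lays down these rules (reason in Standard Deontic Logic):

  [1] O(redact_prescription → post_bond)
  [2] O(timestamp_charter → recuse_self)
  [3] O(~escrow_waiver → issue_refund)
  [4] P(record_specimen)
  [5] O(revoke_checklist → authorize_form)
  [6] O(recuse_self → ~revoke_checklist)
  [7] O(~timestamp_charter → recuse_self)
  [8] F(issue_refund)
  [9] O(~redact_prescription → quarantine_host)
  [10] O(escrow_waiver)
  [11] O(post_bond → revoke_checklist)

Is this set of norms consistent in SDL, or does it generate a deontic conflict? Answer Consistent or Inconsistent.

Premise 3 is O(~escrow_waiver → issue_refund), but O(~escrow_waiver) is not derivable from the premises, so it does not yield O(issue_refund).
So O(issue_refund) is not derivable, and the apparent clash with O(~issue_refund) does not arise.
A world satisfying every obligation exists (e.g. authorize_form=false, escrow_waiver=true, issue_refund=false, post_bond=false, quarantine_host=true, record_specimen=false, recuse_self=true, redact_prescription=false, revoke_checklist=false, timestamp_charter=false); no atom is both obligatory and forbidden, so the set is consistent.

Consistent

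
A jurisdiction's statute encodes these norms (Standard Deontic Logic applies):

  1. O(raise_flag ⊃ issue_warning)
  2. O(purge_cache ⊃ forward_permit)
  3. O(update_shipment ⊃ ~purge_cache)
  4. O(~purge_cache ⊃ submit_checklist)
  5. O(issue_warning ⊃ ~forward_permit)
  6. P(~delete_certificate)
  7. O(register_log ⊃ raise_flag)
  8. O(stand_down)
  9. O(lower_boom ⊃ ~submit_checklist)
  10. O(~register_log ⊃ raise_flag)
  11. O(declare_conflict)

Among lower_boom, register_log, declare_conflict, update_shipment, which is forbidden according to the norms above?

Premises 7 and 10 cover both cases: O(register_log ⊃ raise_flag) and O(~register_log ⊃ raise_flag). Since register_log ∨ ~register_log is a tautology, O(raise_flag) follows.
Applying K to premise 1 (O(raise_flag ⊃ issue_warning)) and O(raise_flag) yields O(issue_warning).
From O(issue_warning) and premise 5, O(issue_warning ⊃ ~forward_permit), we obtain O(~forward_permit).
Premise 2, O(purge_cache ⊃ forward_permit), contraposes to O(~forward_permit ⊃ ~purge_cache); with O(~forward_permit) we get O(~purge_cache).
With premise 4, O(~purge_cache ⊃ submit_checklist), the K-axiom yields O(submit_checklist).
The contrapositive of premise 9 (O(lower_boom ⊃ ~submit_checklist)) is O(submit_checklist ⊃ ~lower_boom), and O(submit_checklist) is already established, so O(~lower_boom).
So O(~lower_boom) holds, i.e. lower_boom is forbidden. None of the other listed options is forbidden under the premises.

lower_boom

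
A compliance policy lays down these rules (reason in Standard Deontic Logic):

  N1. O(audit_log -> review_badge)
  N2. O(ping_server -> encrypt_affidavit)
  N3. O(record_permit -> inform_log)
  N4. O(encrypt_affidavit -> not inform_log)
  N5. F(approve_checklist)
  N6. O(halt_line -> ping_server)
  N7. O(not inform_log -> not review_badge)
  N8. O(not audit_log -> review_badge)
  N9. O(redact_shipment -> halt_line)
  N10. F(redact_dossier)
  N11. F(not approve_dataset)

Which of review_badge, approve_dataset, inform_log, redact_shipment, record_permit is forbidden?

Premises 1 and 8 cover both cases: O(audit_log -> review_badge) and O(not audit_log -> review_badge). Since audit_log ∨ not audit_log is a tautology, O(review_badge) follows.
The contrapositive of premise 7 (O(not inform_log -> not review_badge)) is O(review_badge -> inform_log), and O(review_badge) is already established, so O(inform_log).
The contrapositive of premise 4 (O(encrypt_affidavit -> not inform_log)) is O(inform_log -> not encrypt_affidavit), and O(inform_log) is already established, so O(not encrypt_affidavit).
The contrapositive of premise 2 (O(ping_server -> encrypt_affidavit)) is O(not encrypt_affidavit -> not ping_server), and O(not encrypt_affidavit) is already established, so O(not ping_server).
Premise 6, O(halt_line -> ping_server), contraposes to O(not ping_server -> not halt_line); with O(not ping_server) we get O(not halt_line).
Premise 9, O(redact_shipment -> halt_line), contraposes to O(not halt_line -> not redact_shipment); with O(not halt_line) we get O(not redact_shipment).
So O(not redact_shipment) holds, i.e. redact_shipment is forbidden. None of the other listed options is forbidden under the premises.

redact_shipment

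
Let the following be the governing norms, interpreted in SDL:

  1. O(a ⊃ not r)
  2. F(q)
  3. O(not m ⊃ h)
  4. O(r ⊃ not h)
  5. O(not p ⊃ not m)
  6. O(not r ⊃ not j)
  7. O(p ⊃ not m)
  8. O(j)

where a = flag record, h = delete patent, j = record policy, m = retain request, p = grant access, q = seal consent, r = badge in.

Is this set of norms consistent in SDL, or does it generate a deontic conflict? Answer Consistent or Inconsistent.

Premises 7 and 5 are O(p ⊃ not m) and O(not p ⊃ not m); every ideal world satisfies p or not p, so in either case not m holds — hence O(not m).
From O(not m) and premise 3, O(not m ⊃ h), we obtain O(h).
The contrapositive of premise 4 (O(r ⊃ not h)) is O(h ⊃ not r), and O(h) is already established, so O(not r).
Applying K to premise 6 (O(not r ⊃ not j)) and O(not r) yields O(not j).
However, premise 8 gives O(j).
We now have both O(not j) and O(j) — j is simultaneously obligatory and forbidden, violating the D-axiom.

Inconsistent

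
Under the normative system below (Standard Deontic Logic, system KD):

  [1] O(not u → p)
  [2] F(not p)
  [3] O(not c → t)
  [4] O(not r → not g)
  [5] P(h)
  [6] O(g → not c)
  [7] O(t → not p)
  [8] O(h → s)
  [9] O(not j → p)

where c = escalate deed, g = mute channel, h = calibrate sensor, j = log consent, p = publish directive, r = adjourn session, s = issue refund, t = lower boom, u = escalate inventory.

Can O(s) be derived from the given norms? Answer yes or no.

No

Premise 8 is O(h → s), but O(h) is not derivable from the premises (the permission P(h) asserts only not O(not h), not O(h)), so it does not yield O(s).
No other premise forces O(s). An ideal world satisfying every premise can still have s false, so O(s) is not derivable.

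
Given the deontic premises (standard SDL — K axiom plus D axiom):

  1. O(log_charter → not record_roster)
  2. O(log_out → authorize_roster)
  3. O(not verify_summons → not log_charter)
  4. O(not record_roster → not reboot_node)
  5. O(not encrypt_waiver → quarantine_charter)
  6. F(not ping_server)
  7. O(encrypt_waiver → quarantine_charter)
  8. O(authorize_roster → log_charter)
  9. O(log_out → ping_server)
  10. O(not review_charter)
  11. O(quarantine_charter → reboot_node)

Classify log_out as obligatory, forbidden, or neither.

By case analysis on not encrypt_waiver: premise 5 gives O(not encrypt_waiver → quarantine_charter) and premise 7 gives O(encrypt_waiver → quarantine_charter), so O(quarantine_charter) either way.
Applying K to premise 11 (O(quarantine_charter → reboot_node)) and O(quarantine_charter) yields O(reboot_node).
Premise 4, O(not record_roster → not reboot_node), contraposes to O(reboot_node → record_roster); with O(reboot_node) we get O(record_roster).
The contrapositive of premise 1 (O(log_charter → not record_roster)) is O(record_roster → not log_charter), and O(record_roster) is already established, so O(not log_charter).
The contrapositive of premise 8 (O(authorize_roster → log_charter)) is O(not log_charter → not authorize_roster), and O(not log_charter) is already established, so O(not authorize_roster).
Premise 2 is O(log_out → authorize_roster); contrapositively O(not authorize_roster → not log_out). Since O(not authorize_roster) holds, K gives O(not log_out).
Premises 3, 6, 9, 10 do not contribute to this derivation.
Thus O(not log_out), which is F(log_out): log_out is forbidden.

Forbidden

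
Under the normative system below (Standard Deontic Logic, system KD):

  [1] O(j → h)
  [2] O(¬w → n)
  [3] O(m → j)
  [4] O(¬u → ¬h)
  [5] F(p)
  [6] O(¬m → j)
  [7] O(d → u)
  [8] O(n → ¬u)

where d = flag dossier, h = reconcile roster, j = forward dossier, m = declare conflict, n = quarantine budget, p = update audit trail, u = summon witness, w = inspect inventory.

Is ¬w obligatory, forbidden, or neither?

Forbidden

Premises 6 and 3 are O(¬m → j) and O(m → j); every ideal world satisfies ¬m or m, so in either case j holds — hence O(j).
From O(j) and premise 1, O(j → h), we obtain O(h).
Premise 4 is O(¬u → ¬h); contrapositively O(h → u). Since O(h) holds, K gives O(u).
The contrapositive of premise 8 (O(n → ¬u)) is O(u → ¬n), and O(u) is already established, so O(¬n).
Premise 2, O(¬w → n), contraposes to O(¬n → w); with O(¬n) we get O(w).
Premises 5, 7 do not contribute to this derivation.
Thus O(w), which is F(¬w): ¬w is forbidden.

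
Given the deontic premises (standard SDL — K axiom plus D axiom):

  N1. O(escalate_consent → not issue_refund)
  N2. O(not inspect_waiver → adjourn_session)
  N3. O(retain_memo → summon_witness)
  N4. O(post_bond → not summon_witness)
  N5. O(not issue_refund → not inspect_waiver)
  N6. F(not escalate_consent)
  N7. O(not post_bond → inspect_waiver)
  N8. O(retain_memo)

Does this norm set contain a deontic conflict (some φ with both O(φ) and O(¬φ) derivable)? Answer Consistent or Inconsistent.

Premise 8 gives O(retain_memo).
Premise 3 is O(retain_memo → summon_witness); since O(retain_memo), deontic closure gives O(summon_witness).
Premise 4 is O(post_bond → not summon_witness); contrapositively O(summon_witness → not post_bond). Since O(summon_witness) holds, K gives O(not post_bond).
Applying K to premise 7 (O(not post_bond → inspect_waiver)) and O(not post_bond) yields O(inspect_waiver).
Premise 5 is O(not issue_refund → not inspect_waiver); contrapositively O(inspect_waiver → issue_refund). Since O(inspect_waiver) holds, K gives O(issue_refund).
Premise 1 is O(escalate_consent → not issue_refund); contrapositively O(issue_refund → not escalate_consent). Since O(issue_refund) holds, K gives O(not escalate_consent).
But premise 6, F(not escalate_consent), means O(escalate_consent).
We now have both O(not escalate_consent) and O(escalate_consent) — escalate_consent is simultaneously obligatory and forbidden, violating the D-axiom.

Inconsistent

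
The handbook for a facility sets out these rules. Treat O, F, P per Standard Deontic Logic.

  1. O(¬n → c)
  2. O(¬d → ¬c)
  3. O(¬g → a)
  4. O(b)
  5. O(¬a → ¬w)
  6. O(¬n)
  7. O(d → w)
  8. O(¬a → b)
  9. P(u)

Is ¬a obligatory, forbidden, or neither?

Premise 6 states O(¬n) outright.
From O(¬n) and premise 1, O(¬n → c), we obtain O(c).
Premise 2 is O(¬d → ¬c); contrapositively O(c → d). Since O(c) holds, K gives O(d).
Applying K to premise 7 (O(d → w)) and O(d) yields O(w).
Premise 5, O(¬a → ¬w), contraposes to O(w → a); with O(w) we get O(a).
Premises 3, 4, 8, 9 do not contribute to this derivation.
Thus O(a), which is F(¬a): ¬a is forbidden.

Forbidden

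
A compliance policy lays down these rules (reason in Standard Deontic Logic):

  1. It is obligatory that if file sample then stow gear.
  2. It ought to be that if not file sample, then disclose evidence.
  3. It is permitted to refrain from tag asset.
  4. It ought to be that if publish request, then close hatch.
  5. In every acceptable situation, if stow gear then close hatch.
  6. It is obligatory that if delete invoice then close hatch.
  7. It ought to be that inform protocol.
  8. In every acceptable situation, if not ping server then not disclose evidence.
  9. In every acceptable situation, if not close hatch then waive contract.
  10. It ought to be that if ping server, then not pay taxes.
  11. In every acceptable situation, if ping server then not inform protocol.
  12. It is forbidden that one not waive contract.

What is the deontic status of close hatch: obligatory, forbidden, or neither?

Obligatory

From premise 7 we have O(inform_protocol).
Premise 11, O(ping_server → ¬inform_protocol), contraposes to O(inform_protocol → ¬ping_server); with O(inform_protocol) we get O(¬ping_server).
With premise 8, O(¬ping_server → ¬disclose_evidence), the K-axiom yields O(¬disclose_evidence).
The contrapositive of premise 2 (O(¬file_sample → disclose_evidence)) is O(¬disclose_evidence → file_sample), and O(¬disclose_evidence) is already established, so O(file_sample).
Applying K to premise 1 (O(file_sample → stow_gear)) and O(file_sample) yields O(stow_gear).
Premise 5 is O(stow_gear → close_hatch); since O(stow_gear), deontic closure gives O(close_hatch).
Premises 3, 4, 6, 9, 10, 12 do not contribute to this derivation.
Hence close_hatch is obligatory.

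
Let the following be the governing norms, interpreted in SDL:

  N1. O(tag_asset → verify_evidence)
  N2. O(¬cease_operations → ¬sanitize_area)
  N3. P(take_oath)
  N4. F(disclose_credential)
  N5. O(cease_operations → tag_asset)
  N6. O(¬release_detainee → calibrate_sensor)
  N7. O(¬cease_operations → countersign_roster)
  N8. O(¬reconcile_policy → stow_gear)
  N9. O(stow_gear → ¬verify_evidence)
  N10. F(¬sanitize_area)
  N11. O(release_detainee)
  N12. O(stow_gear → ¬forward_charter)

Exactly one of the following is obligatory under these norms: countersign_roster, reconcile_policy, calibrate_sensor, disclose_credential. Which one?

F(¬sanitize_area) at premise 10 means O(sanitize_area).
The contrapositive of premise 2 (O(¬cease_operations → ¬sanitize_area)) is O(sanitize_area → cease_operations), and O(sanitize_area) is already established, so O(cease_operations).
With premise 5, O(cease_operations → tag_asset), the K-axiom yields O(tag_asset).
From O(tag_asset) and premise 1, O(tag_asset → verify_evidence), we obtain O(verify_evidence).
Premise 9 is O(stow_gear → ¬verify_evidence); contrapositively O(verify_evidence → ¬stow_gear). Since O(verify_evidence) holds, K gives O(¬stow_gear).
Premise 8 is O(¬reconcile_policy → stow_gear); contrapositively O(¬stow_gear → reconcile_policy). Since O(¬stow_gear) holds, K gives O(reconcile_policy).
So O(reconcile_policy) holds — reconcile_policy is obligatory. None of the other listed options is made obligatory by any chain of premises.

reconcile_policy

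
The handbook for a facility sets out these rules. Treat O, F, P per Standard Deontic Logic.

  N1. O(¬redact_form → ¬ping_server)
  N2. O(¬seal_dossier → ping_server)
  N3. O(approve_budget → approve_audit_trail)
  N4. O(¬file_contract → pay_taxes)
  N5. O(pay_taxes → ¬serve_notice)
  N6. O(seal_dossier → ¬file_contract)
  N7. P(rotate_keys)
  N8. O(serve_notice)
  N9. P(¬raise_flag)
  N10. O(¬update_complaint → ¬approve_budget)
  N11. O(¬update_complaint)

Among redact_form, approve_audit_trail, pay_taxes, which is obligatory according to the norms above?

redact_form

From premise 8 we have O(serve_notice).
Premise 5 is O(pay_taxes → ¬serve_notice); contrapositively O(serve_notice → ¬pay_taxes). Since O(serve_notice) holds, K gives O(¬pay_taxes).
The contrapositive of premise 4 (O(¬file_contract → pay_taxes)) is O(¬pay_taxes → file_contract), and O(¬pay_taxes) is already established, so O(file_contract).
Premise 6 is O(seal_dossier → ¬file_contract); contrapositively O(file_contract → ¬seal_dossier). Since O(file_contract) holds, K gives O(¬seal_dossier).
With premise 2, O(¬seal_dossier → ping_server), the K-axiom yields O(ping_server).
The contrapositive of premise 1 (O(¬redact_form → ¬ping_server)) is O(ping_server → redact_form), and O(ping_server) is already established, so O(redact_form).
So O(redact_form) holds — redact_form is obligatory. None of the other listed options is made obligatory by any chain of premises.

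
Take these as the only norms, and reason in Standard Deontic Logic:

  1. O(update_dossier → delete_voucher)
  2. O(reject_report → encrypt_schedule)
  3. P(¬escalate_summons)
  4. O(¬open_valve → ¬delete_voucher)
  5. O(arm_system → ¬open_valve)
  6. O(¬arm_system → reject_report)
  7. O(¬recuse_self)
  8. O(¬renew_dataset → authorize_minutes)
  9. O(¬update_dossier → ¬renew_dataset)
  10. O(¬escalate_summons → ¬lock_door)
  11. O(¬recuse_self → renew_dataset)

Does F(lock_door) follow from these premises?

No

Premise 10 is O(¬escalate_summons → ¬lock_door), but O(¬escalate_summons) is not derivable from the premises (the permission P(¬escalate_summons) asserts only ¬O(escalate_summons), not O(¬escalate_summons)), so it does not yield O(¬lock_door).
No other premise forces O(¬lock_door). An ideal world satisfying every premise can still have lock_door true, so F(lock_door) is not derivable.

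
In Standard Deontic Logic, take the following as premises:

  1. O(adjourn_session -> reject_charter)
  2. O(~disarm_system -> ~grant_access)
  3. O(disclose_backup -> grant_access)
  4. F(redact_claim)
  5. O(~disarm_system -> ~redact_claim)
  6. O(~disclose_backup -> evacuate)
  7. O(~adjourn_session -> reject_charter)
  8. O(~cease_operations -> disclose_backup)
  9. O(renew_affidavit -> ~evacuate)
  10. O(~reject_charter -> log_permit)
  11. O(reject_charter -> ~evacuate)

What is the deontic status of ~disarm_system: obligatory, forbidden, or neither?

By case analysis on ~adjourn_session: premise 7 gives O(~adjourn_session -> reject_charter) and premise 1 gives O(adjourn_session -> reject_charter), so O(reject_charter) either way.
From O(reject_charter) and premise 11, O(reject_charter -> ~evacuate), we obtain O(~evacuate).
The contrapositive of premise 6 (O(~disclose_backup -> evacuate)) is O(~evacuate -> disclose_backup), and O(~evacuate) is already established, so O(disclose_backup).
With premise 3, O(disclose_backup -> grant_access), the K-axiom yields O(grant_access).
The contrapositive of premise 2 (O(~disarm_system -> ~grant_access)) is O(grant_access -> disarm_system), and O(grant_access) is already established, so O(disarm_system).
Premises 4, 5, 8, 9, 10 do not contribute to this derivation.
Thus O(disarm_system), which is F(~disarm_system): ~disarm_system is forbidden.

Forbidden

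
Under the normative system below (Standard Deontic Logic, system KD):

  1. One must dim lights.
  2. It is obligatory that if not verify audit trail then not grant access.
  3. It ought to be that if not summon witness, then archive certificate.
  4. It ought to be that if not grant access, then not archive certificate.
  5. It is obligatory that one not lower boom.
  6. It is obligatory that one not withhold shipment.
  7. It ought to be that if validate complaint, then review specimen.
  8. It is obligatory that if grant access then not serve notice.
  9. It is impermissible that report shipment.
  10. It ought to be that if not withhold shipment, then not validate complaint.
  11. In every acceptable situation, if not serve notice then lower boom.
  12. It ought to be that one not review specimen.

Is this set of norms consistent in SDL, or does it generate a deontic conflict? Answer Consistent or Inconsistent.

Premise 7 is O(validate_complaint → review_specimen), but O(validate_complaint) is not derivable from the premises, so it does not yield O(review_specimen).
So O(review_specimen) is not derivable, and the apparent clash with O(¬review_specimen) does not arise.
A world satisfying every obligation exists (e.g. archive_certificate=false, dim_lights=true, grant_access=false, lower_boom=false, report_shipment=false, review_specimen=false, serve_notice=true, summon_witness=true, validate_complaint=false, verify_audit_trail=false, withhold_shipment=false); no atom is both obligatory and forbidden, so the set is consistent.

Consistent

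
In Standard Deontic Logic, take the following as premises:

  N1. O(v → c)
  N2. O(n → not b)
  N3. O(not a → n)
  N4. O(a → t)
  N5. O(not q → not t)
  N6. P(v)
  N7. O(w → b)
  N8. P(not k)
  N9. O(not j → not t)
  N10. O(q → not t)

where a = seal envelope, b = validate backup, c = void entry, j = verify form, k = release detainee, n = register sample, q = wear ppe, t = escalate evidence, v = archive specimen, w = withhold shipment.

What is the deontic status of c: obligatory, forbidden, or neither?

Premise 1 is O(v → c), but O(v) is not derivable from the premises (the permission P(v) asserts only not O(not v), not O(v)), so it does not yield O(c).
No premise or chain of K-axiom applications forces O(c), and none forces O(not c). So c is neither obligatory nor forbidden under these norms.

Neither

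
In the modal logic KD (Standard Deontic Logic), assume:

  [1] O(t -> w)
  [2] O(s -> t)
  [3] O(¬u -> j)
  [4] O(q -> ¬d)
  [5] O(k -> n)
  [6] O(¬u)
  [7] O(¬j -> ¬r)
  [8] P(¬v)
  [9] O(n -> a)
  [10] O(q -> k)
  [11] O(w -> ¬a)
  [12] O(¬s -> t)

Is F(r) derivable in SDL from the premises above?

No

Premise 7 is O(¬j -> ¬r), but O(¬j) is not derivable from the premises, so it does not yield O(¬r).
No other premise forces O(¬r). An ideal world satisfying every premise can still have r true, so F(r) is not derivable.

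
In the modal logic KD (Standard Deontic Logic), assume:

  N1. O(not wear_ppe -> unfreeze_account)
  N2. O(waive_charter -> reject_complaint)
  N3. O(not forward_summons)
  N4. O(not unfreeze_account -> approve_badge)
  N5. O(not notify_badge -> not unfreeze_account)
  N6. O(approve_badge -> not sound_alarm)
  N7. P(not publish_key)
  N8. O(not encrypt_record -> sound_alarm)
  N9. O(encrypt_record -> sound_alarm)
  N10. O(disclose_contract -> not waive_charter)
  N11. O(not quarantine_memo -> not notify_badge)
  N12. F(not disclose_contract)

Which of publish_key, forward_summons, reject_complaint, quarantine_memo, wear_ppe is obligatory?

Premises 9 and 8 are O(encrypt_record -> sound_alarm) and O(not encrypt_record -> sound_alarm); every ideal world satisfies encrypt_record or not encrypt_record, so in either case sound_alarm holds — hence O(sound_alarm).
Premise 6, O(approve_badge -> not sound_alarm), contraposes to O(sound_alarm -> not approve_badge); with O(sound_alarm) we get O(not approve_badge).
Premise 4, O(not unfreeze_account -> approve_badge), contraposes to O(not approve_badge -> unfreeze_account); with O(not approve_badge) we get O(unfreeze_account).
Premise 5, O(not notify_badge -> not unfreeze_account), contraposes to O(unfreeze_account -> notify_badge); with O(unfreeze_account) we get O(notify_badge).
The contrapositive of premise 11 (O(not quarantine_memo -> not notify_badge)) is O(notify_badge -> quarantine_memo), and O(notify_badge) is already established, so O(quarantine_memo).
So O(quarantine_memo) holds — quarantine_memo is obligatory. None of the other listed options is made obligatory by any chain of premises.

quarantine_memo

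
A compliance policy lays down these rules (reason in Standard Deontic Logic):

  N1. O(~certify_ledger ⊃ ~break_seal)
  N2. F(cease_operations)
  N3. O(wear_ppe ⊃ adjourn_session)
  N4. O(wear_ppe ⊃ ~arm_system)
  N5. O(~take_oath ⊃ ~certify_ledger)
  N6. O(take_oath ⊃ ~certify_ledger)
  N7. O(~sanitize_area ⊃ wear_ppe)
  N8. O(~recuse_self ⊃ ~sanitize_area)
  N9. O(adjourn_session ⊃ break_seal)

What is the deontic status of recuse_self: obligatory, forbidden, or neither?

Premises 6 and 5 cover both cases: O(take_oath ⊃ ~certify_ledger) and O(~take_oath ⊃ ~certify_ledger). Since take_oath ∨ ~take_oath is a tautology, O(~certify_ledger) follows.
With premise 1, O(~certify_ledger ⊃ ~break_seal), the K-axiom yields O(~break_seal).
Premise 9 is O(adjourn_session ⊃ break_seal); contrapositively O(~break_seal ⊃ ~adjourn_session). Since O(~break_seal) holds, K gives O(~adjourn_session).
The contrapositive of premise 3 (O(wear_ppe ⊃ adjourn_session)) is O(~adjourn_session ⊃ ~wear_ppe), and O(~adjourn_session) is already established, so O(~wear_ppe).
Premise 7, O(~sanitize_area ⊃ wear_ppe), contraposes to O(~wear_ppe ⊃ sanitize_area); with O(~wear_ppe) we get O(sanitize_area).
The contrapositive of premise 8 (O(~recuse_self ⊃ ~sanitize_area)) is O(sanitize_area ⊃ recuse_self), and O(sanitize_area) is already established, so O(recuse_self).
Premises 2, 4 do not contribute to this derivation.
Hence recuse_self is obligatory.

Obligatory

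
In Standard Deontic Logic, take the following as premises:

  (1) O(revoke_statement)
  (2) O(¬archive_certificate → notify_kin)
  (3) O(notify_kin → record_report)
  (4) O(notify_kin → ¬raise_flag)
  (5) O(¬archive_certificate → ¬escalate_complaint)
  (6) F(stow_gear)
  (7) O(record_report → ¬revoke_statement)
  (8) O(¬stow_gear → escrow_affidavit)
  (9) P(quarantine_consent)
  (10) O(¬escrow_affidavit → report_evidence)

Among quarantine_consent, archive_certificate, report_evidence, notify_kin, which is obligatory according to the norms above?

archive_certificate

From premise 1 we have O(revoke_statement).
Premise 7, O(record_report → ¬revoke_statement), contraposes to O(revoke_statement → ¬record_report); with O(revoke_statement) we get O(¬record_report).
Premise 3 is O(notify_kin → record_report); contrapositively O(¬record_report → ¬notify_kin). Since O(¬record_report) holds, K gives O(¬notify_kin).
Premise 2 is O(¬archive_certificate → notify_kin); contrapositively O(¬notify_kin → archive_certificate). Since O(¬notify_kin) holds, K gives O(archive_certificate).
So O(archive_certificate) holds — archive_certificate is obligatory. None of the other listed options is made obligatory by any chain of premises.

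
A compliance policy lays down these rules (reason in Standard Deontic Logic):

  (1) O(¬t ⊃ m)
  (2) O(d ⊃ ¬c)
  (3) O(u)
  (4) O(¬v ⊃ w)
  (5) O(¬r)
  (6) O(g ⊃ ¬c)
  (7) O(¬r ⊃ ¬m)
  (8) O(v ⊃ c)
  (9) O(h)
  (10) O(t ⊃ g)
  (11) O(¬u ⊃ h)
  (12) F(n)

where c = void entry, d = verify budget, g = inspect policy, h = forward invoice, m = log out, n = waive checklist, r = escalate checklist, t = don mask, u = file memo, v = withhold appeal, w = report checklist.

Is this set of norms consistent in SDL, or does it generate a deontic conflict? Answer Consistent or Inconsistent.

Consistent

Premise 11 is O(¬u ⊃ h); even if O(h) held, inferring O(¬u) would be affirming the consequent — invalid.
So O(¬u) is not derivable, and the apparent clash with O(u) does not arise.
A world satisfying every obligation exists (e.g. c=false, d=false, g=true, h=true, m=false, n=false, r=false, t=true, u=true, v=false, w=true); no atom is both obligatory and forbidden, so the set is consistent.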